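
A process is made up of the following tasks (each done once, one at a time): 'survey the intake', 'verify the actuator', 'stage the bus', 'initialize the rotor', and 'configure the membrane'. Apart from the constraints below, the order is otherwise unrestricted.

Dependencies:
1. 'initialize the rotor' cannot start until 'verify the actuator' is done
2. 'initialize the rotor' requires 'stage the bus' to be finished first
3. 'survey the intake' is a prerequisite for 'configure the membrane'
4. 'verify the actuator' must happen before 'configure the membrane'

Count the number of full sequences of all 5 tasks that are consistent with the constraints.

3 tasks have no prerequisites ('survey the intake', 'verify the actuator', 'stage the bus'), so any of them could come first.
Systematically extending each partial ordering one task at a time and counting, there are 16 complete orderings.

16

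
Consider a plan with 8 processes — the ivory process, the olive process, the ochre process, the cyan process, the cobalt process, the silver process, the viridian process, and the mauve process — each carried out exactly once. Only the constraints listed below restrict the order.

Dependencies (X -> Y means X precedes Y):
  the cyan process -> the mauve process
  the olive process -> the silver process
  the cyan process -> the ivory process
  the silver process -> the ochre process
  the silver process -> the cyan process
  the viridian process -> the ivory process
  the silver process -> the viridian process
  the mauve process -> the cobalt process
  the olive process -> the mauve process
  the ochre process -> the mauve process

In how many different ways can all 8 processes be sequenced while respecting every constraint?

26

Only the olive process has no prerequisites, so it must go first.
Systematically extending each partial ordering one process at a time and counting, there are 26 complete orderings.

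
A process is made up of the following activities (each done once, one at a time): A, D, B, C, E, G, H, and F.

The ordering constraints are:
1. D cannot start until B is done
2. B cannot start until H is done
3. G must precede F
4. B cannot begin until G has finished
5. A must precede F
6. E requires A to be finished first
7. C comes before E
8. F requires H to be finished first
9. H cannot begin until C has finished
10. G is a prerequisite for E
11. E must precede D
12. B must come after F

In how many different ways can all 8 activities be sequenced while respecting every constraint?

The activities with no prerequisites are A, C, G; any of them can be placed first.
Systematically extending each partial ordering one activity at a time and counting, there are 42 complete orderings.

42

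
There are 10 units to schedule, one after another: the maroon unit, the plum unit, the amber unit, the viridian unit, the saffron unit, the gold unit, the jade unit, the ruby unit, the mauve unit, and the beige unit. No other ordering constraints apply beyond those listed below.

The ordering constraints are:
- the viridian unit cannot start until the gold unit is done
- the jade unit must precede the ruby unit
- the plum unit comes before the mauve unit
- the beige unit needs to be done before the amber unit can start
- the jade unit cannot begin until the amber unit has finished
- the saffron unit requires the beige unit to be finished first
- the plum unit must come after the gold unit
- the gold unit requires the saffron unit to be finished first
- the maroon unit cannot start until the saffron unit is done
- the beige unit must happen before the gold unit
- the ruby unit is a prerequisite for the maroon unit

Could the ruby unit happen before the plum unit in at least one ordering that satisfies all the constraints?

Nothing in the constraints forces the plum unit before the ruby unit — there is no chain from the plum unit to the ruby unit.
So a valid ordering placing the ruby unit earlier than the plum unit exists.

Yes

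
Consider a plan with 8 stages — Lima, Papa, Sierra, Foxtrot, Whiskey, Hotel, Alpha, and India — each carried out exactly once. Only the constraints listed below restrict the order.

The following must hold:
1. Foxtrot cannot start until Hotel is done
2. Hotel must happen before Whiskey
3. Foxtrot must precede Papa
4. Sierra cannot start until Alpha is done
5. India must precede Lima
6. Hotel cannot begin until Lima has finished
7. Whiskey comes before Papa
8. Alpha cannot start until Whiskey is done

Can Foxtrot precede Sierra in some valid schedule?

Yes

The constraints leave Foxtrot and Sierra unordered relative to each other; nothing requires Sierra earlier.
That means at least one valid schedule has Foxtrot before Sierra.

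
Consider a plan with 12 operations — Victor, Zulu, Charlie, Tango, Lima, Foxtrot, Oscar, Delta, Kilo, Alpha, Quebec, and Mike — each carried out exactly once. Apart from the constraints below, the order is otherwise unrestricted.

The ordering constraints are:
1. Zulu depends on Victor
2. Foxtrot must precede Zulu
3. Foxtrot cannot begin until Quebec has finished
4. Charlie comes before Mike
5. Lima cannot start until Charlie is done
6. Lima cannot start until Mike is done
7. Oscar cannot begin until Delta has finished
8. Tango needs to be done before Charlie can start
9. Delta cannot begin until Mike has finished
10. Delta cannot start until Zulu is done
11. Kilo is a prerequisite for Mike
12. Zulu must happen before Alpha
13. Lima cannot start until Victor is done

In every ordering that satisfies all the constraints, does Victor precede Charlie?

Victor and Charlie are not related by any chain of constraints.
There exist valid orderings with Charlie before Victor, so Victor is not required to come first.

No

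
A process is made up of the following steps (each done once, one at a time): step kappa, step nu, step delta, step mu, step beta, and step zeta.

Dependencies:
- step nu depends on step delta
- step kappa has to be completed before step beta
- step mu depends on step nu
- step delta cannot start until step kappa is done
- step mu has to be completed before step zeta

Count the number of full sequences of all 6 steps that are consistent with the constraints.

Only step kappa has no prerequisites, so it must go first.
Systematically extending each partial ordering one step at a time and counting, there are 5 complete orderings.

5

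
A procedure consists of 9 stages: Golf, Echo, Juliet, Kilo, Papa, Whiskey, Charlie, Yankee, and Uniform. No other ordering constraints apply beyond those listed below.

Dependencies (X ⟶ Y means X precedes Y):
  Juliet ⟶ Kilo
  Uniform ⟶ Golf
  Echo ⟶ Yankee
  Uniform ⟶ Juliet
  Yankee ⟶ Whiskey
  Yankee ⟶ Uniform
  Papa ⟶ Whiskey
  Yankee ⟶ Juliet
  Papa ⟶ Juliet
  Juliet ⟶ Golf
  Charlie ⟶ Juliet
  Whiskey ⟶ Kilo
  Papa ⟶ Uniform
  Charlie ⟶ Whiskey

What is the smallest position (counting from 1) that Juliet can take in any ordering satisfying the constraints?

Working backwards through the constraints from Juliet, its full set of required predecessors is Echo, Papa, Charlie, Yankee, Uniform — 5 of them.
So at minimum 5 stages come before Juliet, putting Juliet no earlier than position 6. That position is achievable by scheduling exactly those predecessors first.

6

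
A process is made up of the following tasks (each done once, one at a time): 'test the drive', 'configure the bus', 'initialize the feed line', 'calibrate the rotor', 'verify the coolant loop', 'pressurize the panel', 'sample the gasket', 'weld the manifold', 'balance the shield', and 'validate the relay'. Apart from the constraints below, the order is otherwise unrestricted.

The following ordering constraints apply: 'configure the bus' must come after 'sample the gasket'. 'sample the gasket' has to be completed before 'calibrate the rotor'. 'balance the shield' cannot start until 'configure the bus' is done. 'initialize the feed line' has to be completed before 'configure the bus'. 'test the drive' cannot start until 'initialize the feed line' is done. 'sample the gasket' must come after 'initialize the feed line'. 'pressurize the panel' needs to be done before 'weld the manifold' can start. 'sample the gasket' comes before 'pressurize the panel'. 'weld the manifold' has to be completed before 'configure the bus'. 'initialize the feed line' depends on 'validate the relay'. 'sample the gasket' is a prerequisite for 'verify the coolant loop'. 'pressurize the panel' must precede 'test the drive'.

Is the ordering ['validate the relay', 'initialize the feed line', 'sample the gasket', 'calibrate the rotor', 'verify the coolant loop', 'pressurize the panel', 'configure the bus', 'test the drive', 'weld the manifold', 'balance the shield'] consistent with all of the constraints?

No

Here 'weld the manifold' comes after 'configure the bus'.
But one of the constraints requires 'weld the manifold' before 'configure the bus', so this ordering violates it.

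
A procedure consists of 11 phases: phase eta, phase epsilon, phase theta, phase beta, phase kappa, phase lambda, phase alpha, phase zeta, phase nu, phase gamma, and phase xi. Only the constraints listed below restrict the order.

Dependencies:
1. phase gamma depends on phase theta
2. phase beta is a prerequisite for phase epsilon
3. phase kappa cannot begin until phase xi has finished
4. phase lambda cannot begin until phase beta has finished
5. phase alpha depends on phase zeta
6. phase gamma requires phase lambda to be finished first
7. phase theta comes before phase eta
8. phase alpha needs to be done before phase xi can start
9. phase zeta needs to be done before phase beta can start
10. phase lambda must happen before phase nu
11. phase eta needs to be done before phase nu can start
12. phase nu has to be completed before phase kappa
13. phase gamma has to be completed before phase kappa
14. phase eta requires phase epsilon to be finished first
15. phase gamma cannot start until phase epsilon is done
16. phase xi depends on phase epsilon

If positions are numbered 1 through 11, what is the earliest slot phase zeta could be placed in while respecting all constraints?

1

Nothing is required before phase zeta; it can be the very first phase.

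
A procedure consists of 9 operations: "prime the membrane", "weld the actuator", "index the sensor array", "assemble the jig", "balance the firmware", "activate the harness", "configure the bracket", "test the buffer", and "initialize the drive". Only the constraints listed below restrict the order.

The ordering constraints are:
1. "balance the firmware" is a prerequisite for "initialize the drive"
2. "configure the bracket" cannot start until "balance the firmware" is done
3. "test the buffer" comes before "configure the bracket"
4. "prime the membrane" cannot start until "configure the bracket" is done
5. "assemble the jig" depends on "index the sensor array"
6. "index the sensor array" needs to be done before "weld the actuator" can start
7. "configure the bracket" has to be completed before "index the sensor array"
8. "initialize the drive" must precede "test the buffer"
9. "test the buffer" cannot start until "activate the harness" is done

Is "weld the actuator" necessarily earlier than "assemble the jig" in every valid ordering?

No

No chain of constraints connects "weld the actuator" to "assemble the jig" in either direction.
There exist valid orderings with "assemble the jig" before "weld the actuator", so "weld the actuator" is not required to come first.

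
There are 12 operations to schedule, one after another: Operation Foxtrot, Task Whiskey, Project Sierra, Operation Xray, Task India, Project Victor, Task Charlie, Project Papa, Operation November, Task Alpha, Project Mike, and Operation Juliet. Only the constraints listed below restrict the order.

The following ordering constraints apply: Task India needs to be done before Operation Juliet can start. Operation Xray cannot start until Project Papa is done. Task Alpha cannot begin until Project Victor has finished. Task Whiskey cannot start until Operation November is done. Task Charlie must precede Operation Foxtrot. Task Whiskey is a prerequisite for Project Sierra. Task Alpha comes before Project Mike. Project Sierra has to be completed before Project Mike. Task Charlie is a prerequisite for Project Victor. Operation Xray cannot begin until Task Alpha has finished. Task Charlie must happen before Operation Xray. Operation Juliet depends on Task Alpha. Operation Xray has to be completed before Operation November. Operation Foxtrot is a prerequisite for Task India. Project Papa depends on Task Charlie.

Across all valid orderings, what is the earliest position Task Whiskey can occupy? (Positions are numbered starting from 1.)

7

Working backwards through the constraints from Task Whiskey, its full set of required predecessors is Operation Xray, Project Victor, Task Charlie, Project Papa, Operation November, Task Alpha — 6 of them.
With 6 mandatory predecessors, the earliest Task Whiskey can sit is position 6+1 = 7, and placing just those 6 first achieves it.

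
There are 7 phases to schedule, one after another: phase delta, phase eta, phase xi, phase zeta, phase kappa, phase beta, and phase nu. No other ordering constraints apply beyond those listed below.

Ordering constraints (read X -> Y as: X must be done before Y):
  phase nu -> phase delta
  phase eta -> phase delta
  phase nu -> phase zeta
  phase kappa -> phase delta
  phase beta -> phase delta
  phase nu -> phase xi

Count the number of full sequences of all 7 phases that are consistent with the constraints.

The phases with no prerequisites are phase eta, phase kappa, phase beta, phase nu; any of them can be placed first.
Enumerating by repeatedly choosing an available phase (one whose prerequisites are all placed) gives 408 distinct complete orderings.

408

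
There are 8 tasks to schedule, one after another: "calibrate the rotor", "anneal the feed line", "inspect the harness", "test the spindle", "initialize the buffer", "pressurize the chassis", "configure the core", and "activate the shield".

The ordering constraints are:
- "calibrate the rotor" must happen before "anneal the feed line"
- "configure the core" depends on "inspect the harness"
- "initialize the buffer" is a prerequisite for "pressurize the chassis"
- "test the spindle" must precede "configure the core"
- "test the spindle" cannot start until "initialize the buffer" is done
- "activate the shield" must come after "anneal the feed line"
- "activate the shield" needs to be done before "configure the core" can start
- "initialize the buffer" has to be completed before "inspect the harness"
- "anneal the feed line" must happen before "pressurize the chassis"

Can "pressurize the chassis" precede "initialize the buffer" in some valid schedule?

There is a dependency chain "initialize the buffer" → "pressurize the chassis", so "pressurize the chassis" always comes after "initialize the buffer".
Hence "pressurize the chassis" can never be scheduled before "initialize the buffer".

No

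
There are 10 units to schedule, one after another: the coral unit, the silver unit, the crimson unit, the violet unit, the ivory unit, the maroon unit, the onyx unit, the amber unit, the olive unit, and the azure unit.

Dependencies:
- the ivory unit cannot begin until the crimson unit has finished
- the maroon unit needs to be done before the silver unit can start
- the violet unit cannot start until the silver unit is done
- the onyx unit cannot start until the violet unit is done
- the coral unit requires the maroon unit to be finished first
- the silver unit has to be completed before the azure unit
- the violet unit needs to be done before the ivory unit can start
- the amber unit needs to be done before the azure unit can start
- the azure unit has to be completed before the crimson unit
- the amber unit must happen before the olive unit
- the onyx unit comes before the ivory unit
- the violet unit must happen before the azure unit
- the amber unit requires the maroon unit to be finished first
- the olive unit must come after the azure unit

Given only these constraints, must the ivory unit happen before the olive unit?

No

No chain of constraints connects the ivory unit to the olive unit in either direction.
There exist valid orderings with the olive unit before the ivory unit, so the ivory unit is not required to come first.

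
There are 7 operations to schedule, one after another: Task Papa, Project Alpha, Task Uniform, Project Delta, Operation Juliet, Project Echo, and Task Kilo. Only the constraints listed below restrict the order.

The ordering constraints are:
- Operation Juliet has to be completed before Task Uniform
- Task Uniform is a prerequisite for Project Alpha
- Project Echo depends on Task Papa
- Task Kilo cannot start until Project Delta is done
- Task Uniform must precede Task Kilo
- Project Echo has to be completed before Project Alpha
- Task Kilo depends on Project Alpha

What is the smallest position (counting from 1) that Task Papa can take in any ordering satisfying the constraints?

1

Nothing is required before Task Papa; it can be the very first operation.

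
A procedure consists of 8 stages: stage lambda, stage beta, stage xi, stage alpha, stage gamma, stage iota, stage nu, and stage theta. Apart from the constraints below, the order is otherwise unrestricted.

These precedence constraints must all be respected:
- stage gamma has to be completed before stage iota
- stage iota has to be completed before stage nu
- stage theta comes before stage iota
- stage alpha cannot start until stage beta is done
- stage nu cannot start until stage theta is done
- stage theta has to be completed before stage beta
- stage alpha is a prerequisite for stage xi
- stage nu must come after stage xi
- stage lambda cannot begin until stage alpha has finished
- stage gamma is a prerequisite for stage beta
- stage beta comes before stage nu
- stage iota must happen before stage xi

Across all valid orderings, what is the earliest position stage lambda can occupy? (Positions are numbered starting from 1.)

5

The stages that are forced before stage lambda, directly or transitively, are stage beta, stage alpha, stage gamma, stage theta. That's 4 stages.
So at minimum 4 stages come before stage lambda, putting stage lambda no earlier than position 5. That position is achievable by scheduling exactly those predecessors first.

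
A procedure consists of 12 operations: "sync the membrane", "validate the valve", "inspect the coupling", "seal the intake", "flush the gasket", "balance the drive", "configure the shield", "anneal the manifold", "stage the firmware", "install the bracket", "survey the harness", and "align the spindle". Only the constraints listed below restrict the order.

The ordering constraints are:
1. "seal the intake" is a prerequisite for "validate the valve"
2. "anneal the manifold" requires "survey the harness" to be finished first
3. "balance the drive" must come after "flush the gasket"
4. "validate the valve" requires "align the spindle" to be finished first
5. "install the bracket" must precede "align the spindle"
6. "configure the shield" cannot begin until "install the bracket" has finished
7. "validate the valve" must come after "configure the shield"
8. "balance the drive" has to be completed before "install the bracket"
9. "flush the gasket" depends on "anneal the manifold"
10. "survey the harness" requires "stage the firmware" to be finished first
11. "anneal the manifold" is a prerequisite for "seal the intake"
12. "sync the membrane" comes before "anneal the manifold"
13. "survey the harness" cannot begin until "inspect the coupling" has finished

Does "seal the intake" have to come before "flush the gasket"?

No

"seal the intake" and "flush the gasket" are not related by any chain of constraints.
There exist valid orderings with "flush the gasket" before "seal the intake", so "seal the intake" is not required to come first.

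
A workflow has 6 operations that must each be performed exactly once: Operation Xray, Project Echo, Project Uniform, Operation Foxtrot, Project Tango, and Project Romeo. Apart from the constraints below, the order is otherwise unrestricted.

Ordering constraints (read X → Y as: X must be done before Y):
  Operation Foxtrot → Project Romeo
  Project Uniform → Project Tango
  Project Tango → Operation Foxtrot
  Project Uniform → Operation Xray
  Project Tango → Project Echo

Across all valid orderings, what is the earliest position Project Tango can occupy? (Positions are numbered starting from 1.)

2

Working backwards through the constraints from Project Tango, its only required predecessor is Project Uniform.
With 1 mandatory predecessor, the earliest Project Tango can sit is position 1+1 = 2, and placing just that one first achieves it.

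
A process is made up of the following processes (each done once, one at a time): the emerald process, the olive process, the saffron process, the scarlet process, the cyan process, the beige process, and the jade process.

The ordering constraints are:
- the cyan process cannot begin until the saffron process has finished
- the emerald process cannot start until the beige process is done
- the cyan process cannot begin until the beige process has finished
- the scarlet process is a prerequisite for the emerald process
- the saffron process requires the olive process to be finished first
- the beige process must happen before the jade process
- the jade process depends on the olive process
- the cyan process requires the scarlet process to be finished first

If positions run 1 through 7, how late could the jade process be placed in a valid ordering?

7

Nothing depends on the jade process, so it can be the final process, position 7.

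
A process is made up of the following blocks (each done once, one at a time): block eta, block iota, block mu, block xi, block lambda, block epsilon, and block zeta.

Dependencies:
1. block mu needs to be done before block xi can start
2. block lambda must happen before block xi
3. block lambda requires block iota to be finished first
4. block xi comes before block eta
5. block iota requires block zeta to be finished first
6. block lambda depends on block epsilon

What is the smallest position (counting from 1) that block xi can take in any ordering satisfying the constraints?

6

The blocks that are forced before block xi, directly or transitively, are block iota, block mu, block lambda, block epsilon, block zeta. That's 5 blocks.
With 5 mandatory predecessors, the earliest block xi can sit is position 5+1 = 6, and placing just those 5 first achieves it.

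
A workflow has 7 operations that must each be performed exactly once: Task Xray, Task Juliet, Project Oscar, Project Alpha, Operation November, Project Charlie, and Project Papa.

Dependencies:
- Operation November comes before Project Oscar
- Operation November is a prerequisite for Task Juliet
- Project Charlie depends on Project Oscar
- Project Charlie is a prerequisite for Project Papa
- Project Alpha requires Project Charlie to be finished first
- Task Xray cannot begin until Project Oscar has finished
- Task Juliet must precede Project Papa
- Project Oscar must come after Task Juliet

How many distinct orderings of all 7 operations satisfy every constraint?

8

Operation November is the only operation with nothing required before it, so every ordering starts there.
Counting all ways to extend the partial order to a total order gives 8.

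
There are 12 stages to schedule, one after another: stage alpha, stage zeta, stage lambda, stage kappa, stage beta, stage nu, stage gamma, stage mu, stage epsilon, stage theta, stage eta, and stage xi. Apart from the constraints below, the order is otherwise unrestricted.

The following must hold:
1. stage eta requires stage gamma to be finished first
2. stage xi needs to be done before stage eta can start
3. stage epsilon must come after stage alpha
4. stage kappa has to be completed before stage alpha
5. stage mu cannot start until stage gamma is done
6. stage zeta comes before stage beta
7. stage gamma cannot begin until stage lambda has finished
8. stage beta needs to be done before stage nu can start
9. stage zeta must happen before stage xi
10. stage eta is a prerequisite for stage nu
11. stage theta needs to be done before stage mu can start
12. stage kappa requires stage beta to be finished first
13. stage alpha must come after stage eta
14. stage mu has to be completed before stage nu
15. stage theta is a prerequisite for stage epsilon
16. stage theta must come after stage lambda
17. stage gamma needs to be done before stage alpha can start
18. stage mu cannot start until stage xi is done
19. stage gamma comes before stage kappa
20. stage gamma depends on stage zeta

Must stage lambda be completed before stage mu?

Tracing the constraints gives a chain: stage lambda → stage theta → stage mu.
Hence stage lambda necessarily comes before stage mu.

Yes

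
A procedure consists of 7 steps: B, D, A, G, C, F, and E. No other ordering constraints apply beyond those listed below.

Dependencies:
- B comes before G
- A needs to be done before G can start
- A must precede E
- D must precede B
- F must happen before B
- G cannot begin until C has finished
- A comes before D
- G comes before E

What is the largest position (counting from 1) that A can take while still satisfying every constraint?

The steps that are forced after A, directly or by a chain of constraints, are B, D, G, E. That's 4 steps.
With 4 mandatory successors out of 7 steps total, the latest slot for A is 7−4 = 3, and it's reachable by doing all non-successors before A.

3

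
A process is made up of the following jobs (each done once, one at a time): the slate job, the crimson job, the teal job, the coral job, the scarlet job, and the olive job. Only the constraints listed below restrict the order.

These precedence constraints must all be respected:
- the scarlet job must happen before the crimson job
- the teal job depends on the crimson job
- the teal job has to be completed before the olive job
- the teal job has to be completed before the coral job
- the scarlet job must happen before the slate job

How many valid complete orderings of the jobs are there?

Only the scarlet job has no prerequisites, so it must go first.
Enumerating by repeatedly choosing an available job (one whose prerequisites are all placed) gives 10 distinct complete orderings.

10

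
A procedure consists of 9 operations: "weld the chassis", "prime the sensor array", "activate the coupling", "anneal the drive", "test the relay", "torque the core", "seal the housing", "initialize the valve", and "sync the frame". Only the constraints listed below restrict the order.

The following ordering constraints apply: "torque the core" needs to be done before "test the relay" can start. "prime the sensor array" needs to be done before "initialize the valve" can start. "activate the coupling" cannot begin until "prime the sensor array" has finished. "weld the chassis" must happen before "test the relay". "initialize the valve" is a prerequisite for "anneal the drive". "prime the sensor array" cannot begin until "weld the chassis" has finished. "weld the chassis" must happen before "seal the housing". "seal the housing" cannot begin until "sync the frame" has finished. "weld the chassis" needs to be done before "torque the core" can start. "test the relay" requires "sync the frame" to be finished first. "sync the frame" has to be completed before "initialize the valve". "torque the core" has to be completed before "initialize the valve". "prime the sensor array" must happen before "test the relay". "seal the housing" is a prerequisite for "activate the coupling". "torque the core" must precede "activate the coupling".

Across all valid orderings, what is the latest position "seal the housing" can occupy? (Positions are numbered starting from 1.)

8

Following the constraints forward from "seal the housing", its only required successor is "activate the coupling".
So at least 1 operation follows "seal the housing", putting "seal the housing" no later than position 8. That position is achievable by scheduling everything else first.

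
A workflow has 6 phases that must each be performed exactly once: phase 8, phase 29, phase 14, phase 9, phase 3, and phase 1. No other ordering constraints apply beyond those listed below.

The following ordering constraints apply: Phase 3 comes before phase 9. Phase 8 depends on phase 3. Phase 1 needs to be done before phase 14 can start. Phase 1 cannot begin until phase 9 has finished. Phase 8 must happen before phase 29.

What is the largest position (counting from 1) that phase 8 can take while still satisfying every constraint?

5

The only phase forced after phase 8 (directly or by a chain) is phase 29.
With 1 mandatory successor out of 6 phases total, the latest slot for phase 8 is 6−1 = 5, and it's reachable by doing all non-successors before phase 8.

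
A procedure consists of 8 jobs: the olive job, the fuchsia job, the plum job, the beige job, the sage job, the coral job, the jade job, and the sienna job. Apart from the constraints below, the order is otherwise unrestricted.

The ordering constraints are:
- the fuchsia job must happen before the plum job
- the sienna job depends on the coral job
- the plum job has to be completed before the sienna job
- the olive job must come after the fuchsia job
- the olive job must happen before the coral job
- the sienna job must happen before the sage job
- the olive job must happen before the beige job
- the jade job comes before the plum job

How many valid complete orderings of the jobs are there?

46

2 jobs have no prerequisites (the fuchsia job, the jade job), so any of them could come first.
Counting all ways to extend the partial order to a total order gives 46.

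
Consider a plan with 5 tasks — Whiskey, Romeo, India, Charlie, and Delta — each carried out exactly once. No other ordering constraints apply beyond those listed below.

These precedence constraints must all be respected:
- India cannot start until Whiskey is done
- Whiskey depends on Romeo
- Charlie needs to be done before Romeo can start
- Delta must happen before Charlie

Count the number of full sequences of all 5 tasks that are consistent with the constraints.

1

Delta is the only task with nothing required before it, so every ordering starts there.
Every task is then forced in turn, so only 1 complete ordering is consistent with the constraints.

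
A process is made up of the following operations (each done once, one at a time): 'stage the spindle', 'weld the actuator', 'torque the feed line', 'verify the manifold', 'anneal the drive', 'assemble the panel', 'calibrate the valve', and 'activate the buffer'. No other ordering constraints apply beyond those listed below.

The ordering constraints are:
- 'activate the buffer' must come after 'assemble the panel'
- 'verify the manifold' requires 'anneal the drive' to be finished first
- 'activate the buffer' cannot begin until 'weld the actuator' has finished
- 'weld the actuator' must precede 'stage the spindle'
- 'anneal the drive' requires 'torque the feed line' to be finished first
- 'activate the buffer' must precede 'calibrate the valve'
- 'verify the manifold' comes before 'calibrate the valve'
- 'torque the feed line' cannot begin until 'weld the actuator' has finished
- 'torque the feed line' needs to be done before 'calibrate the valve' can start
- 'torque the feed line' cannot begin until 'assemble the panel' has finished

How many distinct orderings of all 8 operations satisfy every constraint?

2 operations have no prerequisites ('weld the actuator', 'assemble the panel'), so any of them could come first.
Counting all ways to extend the partial order to a total order gives 52.

52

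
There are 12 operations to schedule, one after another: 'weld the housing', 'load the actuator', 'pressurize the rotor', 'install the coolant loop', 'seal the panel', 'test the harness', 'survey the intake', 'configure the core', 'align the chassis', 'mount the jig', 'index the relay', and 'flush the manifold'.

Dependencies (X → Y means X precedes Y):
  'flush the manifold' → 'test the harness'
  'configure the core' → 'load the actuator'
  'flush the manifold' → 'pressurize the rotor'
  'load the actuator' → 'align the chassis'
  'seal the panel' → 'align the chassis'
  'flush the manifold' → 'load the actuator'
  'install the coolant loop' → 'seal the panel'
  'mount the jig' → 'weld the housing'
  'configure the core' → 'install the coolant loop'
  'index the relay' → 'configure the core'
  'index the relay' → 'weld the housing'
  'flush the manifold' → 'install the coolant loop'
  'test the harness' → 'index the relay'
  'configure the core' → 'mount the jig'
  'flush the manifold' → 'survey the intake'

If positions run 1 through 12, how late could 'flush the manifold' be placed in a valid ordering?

The operations that are forced after 'flush the manifold', directly or by a chain of constraints, are 'weld the housing', 'load the actuator', 'pressurize the rotor', 'install the coolant loop', 'seal the panel', 'test the harness', 'survey the intake', 'configure the core', 'align the chassis', 'mount the jig', 'index the relay'. That's 11 operations.
With 11 mandatory successors out of 12 operations total, the latest slot for 'flush the manifold' is 12−11 = 1, and it's reachable by doing all non-successors before 'flush the manifold'.

1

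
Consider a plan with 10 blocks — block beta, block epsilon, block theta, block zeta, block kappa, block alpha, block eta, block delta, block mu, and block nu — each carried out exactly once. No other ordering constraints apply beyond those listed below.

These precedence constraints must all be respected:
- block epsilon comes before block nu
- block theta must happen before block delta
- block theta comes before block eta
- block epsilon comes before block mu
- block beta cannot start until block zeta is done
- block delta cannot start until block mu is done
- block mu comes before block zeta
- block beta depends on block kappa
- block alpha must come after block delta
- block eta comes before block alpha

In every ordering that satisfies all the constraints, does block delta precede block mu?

In fact the dependencies run the other way: block mu → block delta.
So block delta does not have to come before block mu — it cannot.

No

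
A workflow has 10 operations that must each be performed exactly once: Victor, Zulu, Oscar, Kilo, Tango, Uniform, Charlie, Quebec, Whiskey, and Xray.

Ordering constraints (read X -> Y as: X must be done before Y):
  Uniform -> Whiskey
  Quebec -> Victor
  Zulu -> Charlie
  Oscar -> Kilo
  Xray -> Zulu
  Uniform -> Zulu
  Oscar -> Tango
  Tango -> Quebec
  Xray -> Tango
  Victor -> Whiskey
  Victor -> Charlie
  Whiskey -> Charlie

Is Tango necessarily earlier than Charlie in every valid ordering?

Yes

Chaining the stated constraints: Tango → Quebec → Victor → Charlie.
Hence Tango necessarily comes before Charlie.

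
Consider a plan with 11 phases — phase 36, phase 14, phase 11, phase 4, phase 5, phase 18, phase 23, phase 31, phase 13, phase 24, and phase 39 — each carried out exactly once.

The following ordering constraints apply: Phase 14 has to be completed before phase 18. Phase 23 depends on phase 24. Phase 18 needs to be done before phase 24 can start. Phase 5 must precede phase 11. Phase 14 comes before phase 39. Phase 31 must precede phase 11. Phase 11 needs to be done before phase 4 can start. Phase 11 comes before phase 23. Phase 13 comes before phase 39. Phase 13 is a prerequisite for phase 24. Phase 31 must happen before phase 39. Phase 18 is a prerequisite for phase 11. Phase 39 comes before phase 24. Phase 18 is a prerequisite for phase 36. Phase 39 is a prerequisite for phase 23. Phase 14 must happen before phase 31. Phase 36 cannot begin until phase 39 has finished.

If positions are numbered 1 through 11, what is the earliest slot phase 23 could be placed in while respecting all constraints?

9

Working backwards through the constraints from phase 23, its full set of required predecessors is phase 14, phase 11, phase 5, phase 18, phase 31, phase 13, phase 24, phase 39 — 8 of them.
With 8 mandatory predecessors, the earliest phase 23 can sit is position 8+1 = 9, and placing just those 8 first achieves it.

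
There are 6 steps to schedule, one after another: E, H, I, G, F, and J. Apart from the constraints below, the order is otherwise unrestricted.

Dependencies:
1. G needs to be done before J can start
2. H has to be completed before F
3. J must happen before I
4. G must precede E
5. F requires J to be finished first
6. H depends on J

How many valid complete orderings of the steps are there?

15

Only G has no prerequisites, so it must go first.
Enumerating by repeatedly choosing an available step (one whose prerequisites are all placed) gives 15 distinct complete orderings.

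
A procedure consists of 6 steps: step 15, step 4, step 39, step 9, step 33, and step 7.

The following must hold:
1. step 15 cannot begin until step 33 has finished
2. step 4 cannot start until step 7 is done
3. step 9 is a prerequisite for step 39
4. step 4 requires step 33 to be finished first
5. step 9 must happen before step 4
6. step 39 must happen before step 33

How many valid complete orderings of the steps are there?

9

The steps with no prerequisites are step 9, step 7; any of them can be placed first.
Enumerating by repeatedly choosing an available step (one whose prerequisites are all placed) gives 9 distinct complete orderings.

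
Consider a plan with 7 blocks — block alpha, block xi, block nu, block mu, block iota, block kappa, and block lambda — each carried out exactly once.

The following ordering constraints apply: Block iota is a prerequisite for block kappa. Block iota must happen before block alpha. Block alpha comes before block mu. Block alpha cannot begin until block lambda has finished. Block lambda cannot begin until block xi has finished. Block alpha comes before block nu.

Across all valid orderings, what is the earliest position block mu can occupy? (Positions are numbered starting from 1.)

5

The blocks that are forced before block mu, directly or transitively, are block alpha, block xi, block iota, block lambda. That's 4 blocks.
With 4 mandatory predecessors, the earliest block mu can sit is position 4+1 = 5, and placing just those 4 first achieves it.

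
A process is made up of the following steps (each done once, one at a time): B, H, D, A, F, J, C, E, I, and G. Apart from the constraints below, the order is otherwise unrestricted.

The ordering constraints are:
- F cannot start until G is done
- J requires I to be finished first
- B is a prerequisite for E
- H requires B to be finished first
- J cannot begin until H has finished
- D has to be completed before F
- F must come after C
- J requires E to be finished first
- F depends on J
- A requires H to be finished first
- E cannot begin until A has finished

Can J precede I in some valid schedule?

Following I → J, I must precede J in every valid ordering.
So no valid ordering can have J before I.

No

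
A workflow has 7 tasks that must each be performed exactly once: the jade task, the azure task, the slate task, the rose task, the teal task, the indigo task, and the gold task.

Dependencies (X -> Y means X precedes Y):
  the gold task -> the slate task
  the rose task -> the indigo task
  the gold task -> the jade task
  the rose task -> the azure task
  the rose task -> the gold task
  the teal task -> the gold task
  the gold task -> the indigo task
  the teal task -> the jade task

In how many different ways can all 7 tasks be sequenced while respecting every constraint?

2 tasks have no prerequisites (the rose task, the teal task), so any of them could come first.
Counting all ways to extend the partial order to a total order gives 66.

66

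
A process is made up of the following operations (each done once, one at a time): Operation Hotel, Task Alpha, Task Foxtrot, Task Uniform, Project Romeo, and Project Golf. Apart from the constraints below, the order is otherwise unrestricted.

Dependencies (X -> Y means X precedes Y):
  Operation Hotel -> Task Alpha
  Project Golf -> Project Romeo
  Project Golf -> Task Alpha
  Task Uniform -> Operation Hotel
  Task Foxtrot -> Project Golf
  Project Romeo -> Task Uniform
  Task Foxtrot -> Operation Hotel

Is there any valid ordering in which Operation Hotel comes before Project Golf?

The constraints give a chain Project Golf → Project Romeo → Task Uniform → Operation Hotel, which forces Project Golf before Operation Hotel.
Hence Operation Hotel can never be scheduled before Project Golf.

No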